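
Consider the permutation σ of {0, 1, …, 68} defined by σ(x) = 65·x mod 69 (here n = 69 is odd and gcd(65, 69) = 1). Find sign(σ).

+1

Trace 20: π^k(20) = [20, 58, 44, 31, 14, 13, 17] for k=0..6.
The orbit structure of x ↦ 65x mod 69: 5 orbits of sizes [22, 22, 22, 2, 1].
5 cycles on 69: each ℓ→(−1)^(ℓ−1), product (−1)^64 = +1.
(65|69)_J = +1 (Zolotarev's lemma cross-check).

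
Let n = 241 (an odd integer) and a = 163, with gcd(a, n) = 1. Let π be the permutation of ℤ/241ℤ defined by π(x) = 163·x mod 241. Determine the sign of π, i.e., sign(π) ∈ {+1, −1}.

Start at x=46: 46 → 27 → 63 → 147 → 102 → 238 → 234 → … (one orbit).
2 cycles of lengths [240, 1].
241 − 2 = 239 transpositions; sign(π) = (−1)^239 = -1.
Check: (163/241) = -1 by Zolotarev.

-1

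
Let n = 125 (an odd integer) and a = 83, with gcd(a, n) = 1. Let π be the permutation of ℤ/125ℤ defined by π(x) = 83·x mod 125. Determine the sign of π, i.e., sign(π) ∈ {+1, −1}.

Orbit of 48 under x↦83x: [48, 109, 47, 26, 33, 114, 87]… (length divides ord_125(83)).
π_83 has 4 disjoint cycles with lengths [100, 20, 4, 1] on {0,…,124}.
With 4 cycles on 125 points, sign = (−1)^{125−4} = -1.
The Jacobi symbol (83|125) = -1 (Zolotarev) agrees.

-1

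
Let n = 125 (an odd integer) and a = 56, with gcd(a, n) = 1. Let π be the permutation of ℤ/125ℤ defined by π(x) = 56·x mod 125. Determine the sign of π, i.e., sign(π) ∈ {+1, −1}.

+1

Orbit of 31 under x↦56x: [31, 111, 91, 96, 1, 56, 11]… (length divides ord_125(56)).
The orbit structure of x ↦ 56x mod 125: 13 orbits of sizes [25, 25, 25, 25, 5, 5, 5, 5, 1, 1, 1, 1, 1].
sign(π) = (−1)^{n − #cycles} = (−1)^{125−13} = (−1)^112 = +1.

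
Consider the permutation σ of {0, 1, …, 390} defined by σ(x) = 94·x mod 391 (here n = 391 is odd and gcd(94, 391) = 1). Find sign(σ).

Trace 35: π^k(35) = [35, 162, 370, 372, 169, 246, 55] for k=0..6.
π_94 has 9 disjoint cycles with lengths [88, 88, 88, 88, 11, 11, 8, 8, 1] on {0,…,390}.
With 9 cycles on 391 points, sign = (−1)^{391−9} = +1.

+1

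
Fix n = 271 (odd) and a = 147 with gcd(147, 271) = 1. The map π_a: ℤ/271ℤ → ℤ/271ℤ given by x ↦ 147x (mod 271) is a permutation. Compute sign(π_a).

-1

Orbit of 21 under x↦147x: [21, 106, 135, 62, 171, 205, 54]… (length divides ord_271(147)).
Cycle lengths of π_147 on ℤ/271ℤ: [270, 1]; 2 cycles in total.
Σ(ℓ_i−1) = 271−2 = 269; sign = (−1)^269 = -1.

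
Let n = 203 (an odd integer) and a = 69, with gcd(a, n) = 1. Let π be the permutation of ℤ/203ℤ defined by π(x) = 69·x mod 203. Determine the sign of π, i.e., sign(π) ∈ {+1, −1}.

+1

Orbit of 90 under x↦69x: [90, 120, 160, 78, 104, 71, 27]… (length divides ord_203(69)).
Decompose π into cycles: lengths [28, 28, 28, 28, 28, 28, 28, 2, 2, 2, 1] (11 cycles, including the fixed point 0).
n − c = 203 − 11 = 192; sign = (−1)^192 = +1.
The Jacobi symbol (69|203) = +1 (Zolotarev) agrees.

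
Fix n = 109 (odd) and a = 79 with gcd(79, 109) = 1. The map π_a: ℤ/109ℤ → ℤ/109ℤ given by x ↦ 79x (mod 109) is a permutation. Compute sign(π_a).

-1

Trace 100: π^k(100) = [100, 52, 75, 39, 29, 2, 49] for k=0..6.
2 cycles of lengths [108, 1].
Σ(ℓ_i−1) = 109−2 = 107; sign = (−1)^107 = -1.
Via Zolotarev, sign(π_{79}) = (79|109) = -1.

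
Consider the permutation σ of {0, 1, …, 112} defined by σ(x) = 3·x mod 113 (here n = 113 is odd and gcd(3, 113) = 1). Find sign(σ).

-1

Trace 66: π^k(66) = [66, 85, 29, 87, 35, 105, 89] for k=0..6.
Decompose π into cycles: lengths [112, 1] (2 cycles, including the fixed point 0).
With 2 cycles on 113 points, sign = (−1)^{113−2} = -1.
The Jacobi symbol (3|113) = -1 (Zolotarev) agrees.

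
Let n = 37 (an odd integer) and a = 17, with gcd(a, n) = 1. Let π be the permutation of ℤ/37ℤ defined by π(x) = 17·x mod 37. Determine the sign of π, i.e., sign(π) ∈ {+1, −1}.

-1

Orbit of 16 under x↦17x: [16, 13, 36, 20, 7, 8, 25]… (length divides ord_37(17)).
Cycle lengths of π_17 on ℤ/37ℤ: [36, 1]; 2 cycles in total.
2 cycles on 37: each ℓ→(−1)^(ℓ−1), product (−1)^35 = -1.
(17|37)_J = -1 (Zolotarev's lemma cross-check).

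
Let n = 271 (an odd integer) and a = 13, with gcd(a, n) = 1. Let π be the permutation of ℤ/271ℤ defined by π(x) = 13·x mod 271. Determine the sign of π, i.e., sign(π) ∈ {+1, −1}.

-1

Start at x=13: 13 → 169 → 29 → 106 → 23 → 28 → 93 → … (one orbit).
π_13 has 16 disjoint cycles with lengths [18, 18, 18, 18, 18, 18, 18, 18, 18, 18, 18, 18, 18, 18, 18, 1] on {0,…,270}.
271 − 16 = 255 transpositions; sign(π) = (−1)^255 = -1.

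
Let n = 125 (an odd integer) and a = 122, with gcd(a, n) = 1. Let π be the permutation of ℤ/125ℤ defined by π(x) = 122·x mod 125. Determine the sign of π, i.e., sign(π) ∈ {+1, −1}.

Start at x=49: 49 → 103 → 66 → 52 → 94 → 93 → 96 → … (one orbit).
The orbit structure of x ↦ 122x mod 125: 4 orbits of sizes [100, 20, 4, 1].
4 cycles on 125: each ℓ→(−1)^(ℓ−1), product (−1)^121 = -1.
(122|125)_J = -1 (Zolotarev's lemma cross-check).

-1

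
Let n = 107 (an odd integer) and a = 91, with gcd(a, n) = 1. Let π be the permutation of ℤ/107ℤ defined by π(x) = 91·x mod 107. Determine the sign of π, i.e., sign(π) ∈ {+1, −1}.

-1

Orbit of 95 under x↦91x: [95, 85, 31, 39, 18, 33, 7]… (length divides ord_107(91)).
The orbit structure of x ↦ 91x mod 107: 2 orbits of sizes [106, 1].
n − c = 107 − 2 = 105; sign = (−1)^105 = -1.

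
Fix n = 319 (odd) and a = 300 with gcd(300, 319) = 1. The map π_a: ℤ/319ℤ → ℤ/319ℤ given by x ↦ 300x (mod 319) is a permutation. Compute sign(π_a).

Orbit of 257 under x↦300x: [257, 221, 267, 31, 49, 26, 144]… (length divides ord_319(300)).
Decompose π into cycles: lengths [140, 140, 28, 5, 5, 1] (6 cycles, including the fixed point 0).
sign(π) = (−1)^{n − #cycles} = (−1)^{319−6} = (−1)^313 = -1.
Via Zolotarev, sign(π_{300}) = (300|319) = -1.

-1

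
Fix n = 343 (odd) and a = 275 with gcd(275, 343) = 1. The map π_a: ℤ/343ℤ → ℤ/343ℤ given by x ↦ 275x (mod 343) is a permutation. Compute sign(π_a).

+1

Trace 275: π^k(275) = [275, 165, 99, 128, 214, 197, 324] for k=0..6.
The orbit structure of x ↦ 275x mod 343: 31 orbits of sizes [21, 21, 21, 21, 21, 21, 21, 21, 21, 21, 21, 21, 21, 21, 3, 3, 3, 3, 3, 3, 3, 3, 3, 3, 3, 3, 3, 3, 3, 3, 1].
With 31 cycles on 343 points, sign = (−1)^{343−31} = +1.
(275|343)_J = +1 (Zolotarev's lemma cross-check).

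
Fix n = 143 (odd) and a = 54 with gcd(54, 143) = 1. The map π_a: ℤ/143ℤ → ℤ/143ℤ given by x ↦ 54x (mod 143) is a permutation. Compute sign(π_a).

Trace 12: π^k(12) = [12, 76, 100, 109, 23, 98, 1] for k=0..6.
Decompose π into cycles: lengths [12, 12, 12, 12, 12, 12, 12, 12, 12, 12, 12, 2, 2, 2, 2, 2, 1] (17 cycles, including the fixed point 0).
143 − 17 = 126 transpositions; sign(π) = (−1)^126 = +1.

+1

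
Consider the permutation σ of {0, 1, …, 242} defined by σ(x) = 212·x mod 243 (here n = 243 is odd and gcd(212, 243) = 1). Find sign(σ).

-1

Start at x=97: 97 → 152 → 148 → 29 → 73 → 167 → 169 → … (one orbit).
Cycle lengths of π_212 on ℤ/243ℤ: [162, 54, 18, 6, 2, 1]; 6 cycles in total.
6 cycles on 243: each ℓ→(−1)^(ℓ−1), product (−1)^237 = -1.
Zolotarev: (212|243) = -1, matching the cycle-count sign.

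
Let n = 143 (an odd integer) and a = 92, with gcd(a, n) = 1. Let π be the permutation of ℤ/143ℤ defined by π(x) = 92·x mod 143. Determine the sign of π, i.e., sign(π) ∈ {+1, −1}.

Trace 53: π^k(53) = [53, 14, 1, 92, 27] for k=0..4.
39 cycles of lengths [5, 5, 5, 5, 5, 5, 5, 5, 5, 5, 5, 5, 5, 5, 5, 5, 5, 5, 5, 5, 5, 5, 5, 5, 5, 5, 1, 1, 1, 1, 1, 1, 1, 1, 1, 1, 1, 1, 1].
39 cycles on 143: each ℓ→(−1)^(ℓ−1), product (−1)^104 = +1.
(92|143)_J = +1 (Zolotarev's lemma cross-check).

+1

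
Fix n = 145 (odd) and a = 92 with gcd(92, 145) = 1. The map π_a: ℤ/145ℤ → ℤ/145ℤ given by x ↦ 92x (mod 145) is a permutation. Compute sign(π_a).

-1

Start at x=92: 92 → 54 → 38 → 16 → 22 → 139 → 28 → … (one orbit).
Decompose π into cycles: lengths [28, 28, 28, 28, 14, 14, 4, 1] (8 cycles, including the fixed point 0).
n − c = 145 − 8 = 137; sign = (−1)^137 = -1.
Check: (92/145) = -1 by Zolotarev.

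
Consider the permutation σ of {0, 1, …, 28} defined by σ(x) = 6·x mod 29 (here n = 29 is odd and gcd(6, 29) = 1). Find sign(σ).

+1

Orbit of 20 under x↦6x: [20, 4, 24, 28, 23, 22, 16]… (length divides ord_29(6)).
The orbit structure of x ↦ 6x mod 29: 3 orbits of sizes [14, 14, 1].
n − c = 29 − 3 = 26; sign = (−1)^26 = +1.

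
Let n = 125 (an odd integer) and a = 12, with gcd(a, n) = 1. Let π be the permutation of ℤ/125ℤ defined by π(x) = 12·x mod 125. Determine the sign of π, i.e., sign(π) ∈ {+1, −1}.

Orbit of 14 under x↦12x: [14, 43, 16, 67, 54, 23, 26]… (length divides ord_125(12)).
π_12 has 4 disjoint cycles with lengths [100, 20, 4, 1] on {0,…,124}.
125 − 4 = 121 transpositions; sign(π) = (−1)^121 = -1.

-1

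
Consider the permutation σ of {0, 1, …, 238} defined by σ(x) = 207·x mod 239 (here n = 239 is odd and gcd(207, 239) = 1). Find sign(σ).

Start at x=5: 5 → 79 → 101 → 114 → 176 → 104 → 18 → … (one orbit).
The orbit structure of x ↦ 207x mod 239: 2 orbits of sizes [238, 1].
2 cycles on 239: each ℓ→(−1)^(ℓ−1), product (−1)^237 = -1.
The Jacobi symbol (207|239) = -1 (Zolotarev) agrees.

-1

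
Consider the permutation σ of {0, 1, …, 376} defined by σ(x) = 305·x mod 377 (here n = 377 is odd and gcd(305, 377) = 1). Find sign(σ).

+1

Orbit of 333 under x↦305x: [333, 152, 366, 38, 280, 198, 70]… (length divides ord_377(305)).
Cycle lengths of π_305 on ℤ/377ℤ: [84, 84, 84, 84, 28, 12, 1]; 7 cycles in total.
sign(π) = (−1)^{n − #cycles} = (−1)^{377−7} = (−1)^370 = +1.
Check: (305/377) = +1 by Zolotarev.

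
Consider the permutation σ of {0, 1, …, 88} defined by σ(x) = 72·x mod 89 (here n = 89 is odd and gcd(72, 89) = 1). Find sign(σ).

+1

Orbit of 69 under x↦72x: [69, 73, 5, 4, 21, 88, 17]… (length divides ord_89(72)).
π_72 has 3 disjoint cycles with lengths [44, 44, 1] on {0,…,88}.
3 cycles on 89: each ℓ→(−1)^(ℓ−1), product (−1)^86 = +1.
(72|89)_J = +1 (Zolotarev's lemma cross-check).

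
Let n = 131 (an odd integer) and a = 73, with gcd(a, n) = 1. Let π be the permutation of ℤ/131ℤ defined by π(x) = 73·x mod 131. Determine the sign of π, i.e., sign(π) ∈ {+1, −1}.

Orbit of 130 under x↦73x: [130, 58, 42, 53, 70, 1, 73]… (length divides ord_131(73)).
The orbit structure of x ↦ 73x mod 131: 14 orbits of sizes [10, 10, 10, 10, 10, 10, 10, 10, 10, 10, 10, 10, 10, 1].
With 14 cycles on 131 points, sign = (−1)^{131−14} = -1.
The Jacobi symbol (73|131) = -1 (Zolotarev) agrees.

-1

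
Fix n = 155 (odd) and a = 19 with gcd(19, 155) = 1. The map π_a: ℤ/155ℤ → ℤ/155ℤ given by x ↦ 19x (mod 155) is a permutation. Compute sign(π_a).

+1

Orbit of 126 under x↦19x: [126, 69, 71, 109, 56, 134, 66]… (length divides ord_155(19)).
Cycle type of π: 30×4 + 15×2 + 2×2 + 1; total 9 cycles.
155 − 9 = 146 transpositions; sign(π) = (−1)^146 = +1.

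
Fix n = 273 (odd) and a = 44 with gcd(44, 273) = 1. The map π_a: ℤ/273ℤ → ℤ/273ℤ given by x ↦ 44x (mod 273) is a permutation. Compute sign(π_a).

Start at x=79: 79 → 200 → 64 → 86 → 235 → 239 → 142 → … (one orbit).
Cycle lengths of π_44 on ℤ/273ℤ: [12, 12, 12, 12, 12, 12, 12, 12, 12, 12, 12, 12, 12, 12, 12, 12, 12, 12, 6, 6, 4, 4, 4, 4, 4, 4, 4, 4, 4, 3, 3, 2, 1]; 33 cycles in total.
With 33 cycles on 273 points, sign = (−1)^{273−33} = +1.

+1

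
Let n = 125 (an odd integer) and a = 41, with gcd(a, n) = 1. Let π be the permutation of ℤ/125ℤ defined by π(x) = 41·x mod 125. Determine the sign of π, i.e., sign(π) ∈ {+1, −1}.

+1

Orbit of 76 under x↦41x: [76, 116, 6, 121, 86, 26, 66]… (length divides ord_125(41)).
The orbit structure of x ↦ 41x mod 125: 13 orbits of sizes [25, 25, 25, 25, 5, 5, 5, 5, 1, 1, 1, 1, 1].
13 cycles on 125: each ℓ→(−1)^(ℓ−1), product (−1)^112 = +1.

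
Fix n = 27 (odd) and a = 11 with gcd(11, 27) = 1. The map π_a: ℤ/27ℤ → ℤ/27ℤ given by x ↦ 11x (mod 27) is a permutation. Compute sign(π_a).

-1

Start at x=2: 2 → 22 → 26 → 16 → 14 → 19 → 20 → … (one orbit).
Cycle type of π: 18 + 6 + 2 + 1; total 4 cycles.
27 − 4 = 23 transpositions; sign(π) = (−1)^23 = -1.
The Jacobi symbol (11|27) = -1 (Zolotarev) agrees.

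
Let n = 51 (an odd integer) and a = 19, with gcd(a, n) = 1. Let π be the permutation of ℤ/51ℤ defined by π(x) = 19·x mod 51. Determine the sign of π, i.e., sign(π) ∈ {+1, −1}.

+1

Trace 16: π^k(16) = [16, 49, 13, 43, 1, 19, 4] for k=0..6.
The orbit structure of x ↦ 19x mod 51: 9 orbits of sizes [8, 8, 8, 8, 8, 8, 1, 1, 1].
n − c = 51 − 9 = 42; sign = (−1)^42 = +1.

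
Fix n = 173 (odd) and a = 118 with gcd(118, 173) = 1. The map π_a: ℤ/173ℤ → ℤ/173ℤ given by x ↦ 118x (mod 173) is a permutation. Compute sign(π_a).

Orbit of 106 under x↦118x: [106, 52, 81, 43, 57, 152, 117]… (length divides ord_173(118)).
Cycle type of π: 43×4 + 1; total 5 cycles.
173 − 5 = 168 transpositions; sign(π) = (−1)^168 = +1.

+1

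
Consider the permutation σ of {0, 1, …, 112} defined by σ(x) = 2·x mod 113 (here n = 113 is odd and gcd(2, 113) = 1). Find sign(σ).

Trace 28: π^k(28) = [28, 56, 112, 111, 109, 105, 97] for k=0..6.
5 cycles of lengths [28, 28, 28, 28, 1].
sign(π) = (−1)^{n − #cycles} = (−1)^{113−5} = (−1)^108 = +1.

+1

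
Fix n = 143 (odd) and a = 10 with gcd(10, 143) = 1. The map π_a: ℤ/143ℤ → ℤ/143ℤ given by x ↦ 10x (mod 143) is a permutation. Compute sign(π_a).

Trace 133: π^k(133) = [133, 43, 1, 10, 100, 142] for k=0..5.
28 cycles of lengths [6, 6, 6, 6, 6, 6, 6, 6, 6, 6, 6, 6, 6, 6, 6, 6, 6, 6, 6, 6, 6, 6, 2, 2, 2, 2, 2, 1].
sign(π) = (−1)^{n − #cycles} = (−1)^{143−28} = (−1)^115 = -1.
The Jacobi symbol (10|143) = -1 (Zolotarev) agrees.

-1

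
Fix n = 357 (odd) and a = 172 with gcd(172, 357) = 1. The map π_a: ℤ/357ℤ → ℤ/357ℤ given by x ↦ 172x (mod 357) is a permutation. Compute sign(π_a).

+1

Orbit of 205 under x↦172x: [205, 274, 4, 331, 169, 151, 268]… (length divides ord_357(172)).
27 cycles of lengths [24, 24, 24, 24, 24, 24, 24, 24, 24, 24, 24, 24, 8, 8, 8, 8, 8, 8, 3, 3, 3, 3, 3, 3, 1, 1, 1].
27 cycles on 357: each ℓ→(−1)^(ℓ−1), product (−1)^330 = +1.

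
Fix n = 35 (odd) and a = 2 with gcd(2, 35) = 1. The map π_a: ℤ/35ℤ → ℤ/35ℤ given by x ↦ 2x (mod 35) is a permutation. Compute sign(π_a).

-1

Start at x=9: 9 → 18 → 1 → 2 → 4 → 8 → 16 → … (one orbit).
π_2 has 6 disjoint cycles with lengths [12, 12, 4, 3, 3, 1] on {0,…,34}.
sign(π) = (−1)^{n − #cycles} = (−1)^{35−6} = (−1)^29 = -1.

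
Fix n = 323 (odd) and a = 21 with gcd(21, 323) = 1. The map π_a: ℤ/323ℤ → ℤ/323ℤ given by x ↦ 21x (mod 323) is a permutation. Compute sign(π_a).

-1

Start at x=166: 166 → 256 → 208 → 169 → 319 → 239 → 174 → … (one orbit).
14 cycles of lengths [36, 36, 36, 36, 36, 36, 36, 36, 18, 4, 4, 4, 4, 1].
n − c = 323 − 14 = 309; sign = (−1)^309 = -1.
Check: (21/323) = -1 by Zolotarev.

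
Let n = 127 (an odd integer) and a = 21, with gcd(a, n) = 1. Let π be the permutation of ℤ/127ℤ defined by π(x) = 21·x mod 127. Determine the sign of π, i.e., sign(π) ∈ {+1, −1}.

+1

Orbit of 26 under x↦21x: [26, 38, 36, 121, 1, 21, 60]… (length divides ord_127(21)).
3 cycles of lengths [63, 63, 1].
sign(π) = (−1)^{n − #cycles} = (−1)^{127−3} = (−1)^124 = +1.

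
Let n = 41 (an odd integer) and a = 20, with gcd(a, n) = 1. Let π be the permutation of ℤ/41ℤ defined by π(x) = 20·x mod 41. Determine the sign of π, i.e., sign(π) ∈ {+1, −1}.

+1

Start at x=1: 1 → 20 → 31 → 5 → 18 → 32 → 25 → … (one orbit).
Cycle type of π: 20×2 + 1; total 3 cycles.
41 − 3 = 38 transpositions; sign(π) = (−1)^38 = +1.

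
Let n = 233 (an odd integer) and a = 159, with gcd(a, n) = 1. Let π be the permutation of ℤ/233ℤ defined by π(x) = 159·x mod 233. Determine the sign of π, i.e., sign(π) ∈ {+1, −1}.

+1

Orbit of 46 under x↦159x: [46, 91, 23, 162, 128, 81, 64]… (length divides ord_233(159)).
5 cycles of lengths [58, 58, 58, 58, 1].
5 cycles on 233: each ℓ→(−1)^(ℓ−1), product (−1)^228 = +1.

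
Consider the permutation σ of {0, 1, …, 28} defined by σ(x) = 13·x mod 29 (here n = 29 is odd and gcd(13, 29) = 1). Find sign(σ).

Orbit of 4 under x↦13x: [4, 23, 9, 1, 13, 24, 22]… (length divides ord_29(13)).
π_13 has 3 disjoint cycles with lengths [14, 14, 1] on {0,…,28}.
3 cycles on 29: each ℓ→(−1)^(ℓ−1), product (−1)^26 = +1.
Zolotarev: (13|29) = +1, matching the cycle-count sign.

+1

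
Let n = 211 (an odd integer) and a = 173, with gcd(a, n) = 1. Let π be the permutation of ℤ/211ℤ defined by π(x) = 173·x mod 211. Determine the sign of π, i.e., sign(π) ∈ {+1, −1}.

Trace 161: π^k(161) = [161, 1, 173, 178, 199, 34, 185] for k=0..6.
Decompose π into cycles: lengths [21, 21, 21, 21, 21, 21, 21, 21, 21, 21, 1] (11 cycles, including the fixed point 0).
With 11 cycles on 211 points, sign = (−1)^{211−11} = +1.
The Jacobi symbol (173|211) = +1 (Zolotarev) agrees.

+1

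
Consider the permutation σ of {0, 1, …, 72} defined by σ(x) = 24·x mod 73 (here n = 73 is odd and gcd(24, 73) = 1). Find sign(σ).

+1

Orbit of 49 under x↦24x: [49, 8, 46, 9, 70, 1, 24]… (length divides ord_73(24)).
7 cycles of lengths [12, 12, 12, 12, 12, 12, 1].
Σ(ℓ_i−1) = 73−7 = 66; sign = (−1)^66 = +1.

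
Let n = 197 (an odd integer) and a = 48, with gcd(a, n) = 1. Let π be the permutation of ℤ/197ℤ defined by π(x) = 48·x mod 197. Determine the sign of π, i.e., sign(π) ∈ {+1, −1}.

Orbit of 195 under x↦48x: [195, 101, 120, 47, 89, 135, 176]… (length divides ord_197(48)).
Cycle lengths of π_48 on ℤ/197ℤ: [196, 1]; 2 cycles in total.
With 2 cycles on 197 points, sign = (−1)^{197−2} = -1.

-1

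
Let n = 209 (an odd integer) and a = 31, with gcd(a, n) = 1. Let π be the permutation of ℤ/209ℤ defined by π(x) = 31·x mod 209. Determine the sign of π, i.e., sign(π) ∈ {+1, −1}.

Start at x=170: 170 → 45 → 141 → 191 → 69 → 49 → 56 → … (one orbit).
12 cycles of lengths [30, 30, 30, 30, 30, 30, 6, 6, 6, 5, 5, 1].
Σ(ℓ_i−1) = 209−12 = 197; sign = (−1)^197 = -1.

-1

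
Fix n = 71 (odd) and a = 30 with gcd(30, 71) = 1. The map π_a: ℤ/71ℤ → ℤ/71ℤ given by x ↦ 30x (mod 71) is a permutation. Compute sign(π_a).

+1

Start at x=48: 48 → 20 → 32 → 37 → 45 → 1 → 30 → 48 (one orbit).
Decompose π into cycles: lengths [7, 7, 7, 7, 7, 7, 7, 7, 7, 7, 1] (11 cycles, including the fixed point 0).
sign(π) = (−1)^{n − #cycles} = (−1)^{71−11} = (−1)^60 = +1.
Via Zolotarev, sign(π_{30}) = (30|71) = +1.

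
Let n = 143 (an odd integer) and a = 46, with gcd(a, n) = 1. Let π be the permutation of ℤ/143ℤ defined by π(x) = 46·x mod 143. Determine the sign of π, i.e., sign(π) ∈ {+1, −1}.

+1

Orbit of 7 under x↦46x: [7, 36, 83, 100, 24, 103, 19]… (length divides ord_143(46)).
Cycle lengths of π_46 on ℤ/143ℤ: [60, 60, 12, 10, 1]; 5 cycles in total.
5 cycles on 143: each ℓ→(−1)^(ℓ−1), product (−1)^138 = +1.
Zolotarev: (46|143) = +1, matching the cycle-count sign.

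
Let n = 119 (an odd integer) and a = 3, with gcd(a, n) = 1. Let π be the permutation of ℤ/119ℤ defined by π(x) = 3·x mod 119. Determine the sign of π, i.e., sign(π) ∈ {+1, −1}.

Trace 64: π^k(64) = [64, 73, 100, 62, 67, 82, 8] for k=0..6.
Decompose π into cycles: lengths [48, 48, 16, 6, 1] (5 cycles, including the fixed point 0).
sign(π) = (−1)^{n − #cycles} = (−1)^{119−5} = (−1)^114 = +1.
The Jacobi symbol (3|119) = +1 (Zolotarev) agrees.

+1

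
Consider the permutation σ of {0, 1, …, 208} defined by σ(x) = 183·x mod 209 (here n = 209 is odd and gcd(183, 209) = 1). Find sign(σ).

Start at x=50: 50 → 163 → 151 → 45 → 84 → 115 → 145 → … (one orbit).
11 cycles of lengths [30, 30, 30, 30, 30, 30, 10, 6, 6, 6, 1].
n − c = 209 − 11 = 198; sign = (−1)^198 = +1.
The Jacobi symbol (183|209) = +1 (Zolotarev) agrees.

+1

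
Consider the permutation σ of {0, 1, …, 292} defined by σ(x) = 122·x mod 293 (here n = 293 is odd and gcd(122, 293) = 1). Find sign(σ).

-1

Start at x=253: 253 → 101 → 16 → 194 → 228 → 274 → 26 → … (one orbit).
π_122 has 2 disjoint cycles with lengths [292, 1] on {0,…,292}.
sign(π) = (−1)^{n − #cycles} = (−1)^{293−2} = (−1)^291 = -1.
The Jacobi symbol (122|293) = -1 (Zolotarev) agrees.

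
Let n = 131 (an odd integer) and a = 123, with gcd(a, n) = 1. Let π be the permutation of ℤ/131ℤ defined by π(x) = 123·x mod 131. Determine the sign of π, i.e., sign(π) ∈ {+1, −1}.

Orbit of 89 under x↦123x: [89, 74, 63, 20, 102, 101, 109]… (length divides ord_131(123)).
3 cycles of lengths [65, 65, 1].
3 cycles on 131: each ℓ→(−1)^(ℓ−1), product (−1)^128 = +1.

+1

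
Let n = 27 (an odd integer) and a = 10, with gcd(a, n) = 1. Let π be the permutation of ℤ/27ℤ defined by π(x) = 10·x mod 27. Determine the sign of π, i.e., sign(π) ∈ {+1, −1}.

Orbit of 1 under x↦10x: [1, 10, 19]… (length divides ord_27(10)).
Decompose π into cycles: lengths [3, 3, 3, 3, 3, 3, 1, 1, 1, 1, 1, 1, 1, 1, 1] (15 cycles, including the fixed point 0).
15 cycles on 27: each ℓ→(−1)^(ℓ−1), product (−1)^12 = +1.
(10|27)_J = +1 (Zolotarev's lemma cross-check).

+1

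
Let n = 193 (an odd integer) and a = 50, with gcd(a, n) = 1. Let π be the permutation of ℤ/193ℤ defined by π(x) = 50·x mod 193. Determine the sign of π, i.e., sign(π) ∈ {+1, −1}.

+1

Orbit of 112 under x↦50x: [112, 3, 150, 166, 1, 50, 184]… (length divides ord_193(50)).
Decompose π into cycles: lengths [16, 16, 16, 16, 16, 16, 16, 16, 16, 16, 16, 16, 1] (13 cycles, including the fixed point 0).
193 − 13 = 180 transpositions; sign(π) = (−1)^180 = +1.
Via Zolotarev, sign(π_{50}) = (50|193) = +1.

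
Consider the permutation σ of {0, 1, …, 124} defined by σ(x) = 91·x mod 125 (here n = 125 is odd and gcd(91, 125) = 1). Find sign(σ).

Orbit of 36 under x↦91x: [36, 26, 116, 56, 96, 111, 101]… (length divides ord_125(91)).
Decompose π into cycles: lengths [25, 25, 25, 25, 5, 5, 5, 5, 1, 1, 1, 1, 1] (13 cycles, including the fixed point 0).
13 cycles on 125: each ℓ→(−1)^(ℓ−1), product (−1)^112 = +1.

+1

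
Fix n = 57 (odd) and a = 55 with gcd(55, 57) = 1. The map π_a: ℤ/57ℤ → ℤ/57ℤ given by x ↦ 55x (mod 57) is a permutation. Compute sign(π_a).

+1

Orbit of 1 under x↦55x: [1, 55, 4, 49, 16, 25, 7]… (length divides ord_57(55)).
Decompose π into cycles: lengths [9, 9, 9, 9, 9, 9, 1, 1, 1] (9 cycles, including the fixed point 0).
9 cycles on 57: each ℓ→(−1)^(ℓ−1), product (−1)^48 = +1.
Via Zolotarev, sign(π_{55}) = (55|57) = +1.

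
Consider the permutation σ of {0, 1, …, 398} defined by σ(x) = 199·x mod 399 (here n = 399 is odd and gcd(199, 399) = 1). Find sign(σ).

Start at x=64: 64 → 367 → 16 → 391 → 4 → 397 → 1 → … (one orbit).
π_199 has 30 disjoint cycles with lengths [18, 18, 18, 18, 18, 18, 18, 18, 18, 18, 18, 18, 18, 18, 18, 18, 18, 18, 9, 9, 9, 9, 9, 9, 6, 6, 6, 1, 1, 1] on {0,…,398}.
30 cycles on 399: each ℓ→(−1)^(ℓ−1), product (−1)^369 = -1.

-1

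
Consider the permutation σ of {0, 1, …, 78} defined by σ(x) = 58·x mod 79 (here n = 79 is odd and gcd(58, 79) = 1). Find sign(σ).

Start at x=12: 12 → 64 → 78 → 21 → 33 → 18 → 17 → … (one orbit).
Cycle type of π: 26×3 + 1; total 4 cycles.
sign(π) = (−1)^{n − #cycles} = (−1)^{79−4} = (−1)^75 = -1.
Via Zolotarev, sign(π_{58}) = (58|79) = -1.

-1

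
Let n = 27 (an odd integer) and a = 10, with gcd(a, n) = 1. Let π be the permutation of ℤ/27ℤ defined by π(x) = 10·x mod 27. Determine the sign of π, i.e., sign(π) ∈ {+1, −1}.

Start at x=1: 1 → 10 → 19 → 1 (one orbit).
The orbit structure of x ↦ 10x mod 27: 15 orbits of sizes [3, 3, 3, 3, 3, 3, 1, 1, 1, 1, 1, 1, 1, 1, 1].
Σ(ℓ_i−1) = 27−15 = 12; sign = (−1)^12 = +1.

+1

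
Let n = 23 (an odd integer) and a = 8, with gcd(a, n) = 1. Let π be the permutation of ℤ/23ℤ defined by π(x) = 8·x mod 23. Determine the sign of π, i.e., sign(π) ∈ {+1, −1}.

+1

Trace 1: π^k(1) = [1, 8, 18, 6, 2, 16, 13] for k=0..6.
The orbit structure of x ↦ 8x mod 23: 3 orbits of sizes [11, 11, 1].
3 cycles on 23: each ℓ→(−1)^(ℓ−1), product (−1)^20 = +1.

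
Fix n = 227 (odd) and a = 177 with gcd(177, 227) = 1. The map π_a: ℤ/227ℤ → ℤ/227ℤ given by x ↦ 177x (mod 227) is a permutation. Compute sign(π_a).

+1

Trace 132: π^k(132) = [132, 210, 169, 176, 53, 74, 159] for k=0..6.
Cycle lengths of π_177 on ℤ/227ℤ: [113, 113, 1]; 3 cycles in total.
227 − 3 = 224 transpositions; sign(π) = (−1)^224 = +1.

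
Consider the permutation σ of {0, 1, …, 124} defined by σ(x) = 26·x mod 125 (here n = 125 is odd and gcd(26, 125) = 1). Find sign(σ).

+1

Start at x=51: 51 → 76 → 101 → 1 → 26 → 51 (one orbit).
45 cycles of lengths [5, 5, 5, 5, 5, 5, 5, 5, 5, 5, 5, 5, 5, 5, 5, 5, 5, 5, 5, 5, 1, 1, 1, 1, 1, 1, 1, 1, 1, 1, 1, 1, 1, 1, 1, 1, 1, 1, 1, 1, 1, 1, 1, 1, 1].
45 cycles on 125: each ℓ→(−1)^(ℓ−1), product (−1)^80 = +1.
Zolotarev: (26|125) = +1, matching the cycle-count sign.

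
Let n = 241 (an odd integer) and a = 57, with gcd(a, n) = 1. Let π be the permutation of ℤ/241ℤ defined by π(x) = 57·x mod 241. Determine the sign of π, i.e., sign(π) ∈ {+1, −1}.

-1

Orbit of 36 under x↦57x: [36, 124, 79, 165, 6, 101, 214]… (length divides ord_241(57)).
The orbit structure of x ↦ 57x mod 241: 4 orbits of sizes [80, 80, 80, 1].
4 cycles on 241: each ℓ→(−1)^(ℓ−1), product (−1)^237 = -1.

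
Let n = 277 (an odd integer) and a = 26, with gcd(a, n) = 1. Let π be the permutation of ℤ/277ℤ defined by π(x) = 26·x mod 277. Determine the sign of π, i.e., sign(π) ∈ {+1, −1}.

-1

Trace 217: π^k(217) = [217, 102, 159, 256, 8, 208, 145] for k=0..6.
The orbit structure of x ↦ 26x mod 277: 4 orbits of sizes [92, 92, 92, 1].
With 4 cycles on 277 points, sign = (−1)^{277−4} = -1.
(26|277)_J = -1 (Zolotarev's lemma cross-check).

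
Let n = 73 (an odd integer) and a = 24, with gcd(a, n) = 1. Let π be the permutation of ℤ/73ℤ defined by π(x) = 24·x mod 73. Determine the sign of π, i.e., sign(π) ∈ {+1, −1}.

+1

Start at x=1: 1 → 24 → 65 → 27 → 64 → 3 → 72 → … (one orbit).
The orbit structure of x ↦ 24x mod 73: 7 orbits of sizes [12, 12, 12, 12, 12, 12, 1].
Σ(ℓ_i−1) = 73−7 = 66; sign = (−1)^66 = +1.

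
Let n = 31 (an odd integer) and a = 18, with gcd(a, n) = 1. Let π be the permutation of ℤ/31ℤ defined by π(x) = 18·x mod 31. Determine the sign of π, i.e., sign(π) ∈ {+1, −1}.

+1

Trace 5: π^k(5) = [5, 28, 8, 20, 19, 1, 18] for k=0..6.
Cycle lengths of π_18 on ℤ/31ℤ: [15, 15, 1]; 3 cycles in total.
3 cycles on 31: each ℓ→(−1)^(ℓ−1), product (−1)^28 = +1.
Zolotarev: (18|31) = +1, matching the cycle-count sign.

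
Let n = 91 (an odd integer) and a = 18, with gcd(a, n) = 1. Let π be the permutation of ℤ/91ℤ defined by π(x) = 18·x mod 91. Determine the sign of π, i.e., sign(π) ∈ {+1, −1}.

-1

Orbit of 53 under x↦18x: [53, 44, 64, 60, 79, 57, 25]… (length divides ord_91(18)).
12 cycles of lengths [12, 12, 12, 12, 12, 12, 4, 4, 4, 3, 3, 1].
n − c = 91 − 12 = 79; sign = (−1)^79 = -1.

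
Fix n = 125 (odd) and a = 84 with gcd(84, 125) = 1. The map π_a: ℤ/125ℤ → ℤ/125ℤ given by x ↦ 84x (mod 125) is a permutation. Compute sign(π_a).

Orbit of 6 under x↦84x: [6, 4, 86, 99, 66, 44, 71]… (length divides ord_125(84)).
7 cycles of lengths [50, 50, 10, 10, 2, 2, 1].
125 − 7 = 118 transpositions; sign(π) = (−1)^118 = +1.
(84|125)_J = +1 (Zolotarev's lemma cross-check).

+1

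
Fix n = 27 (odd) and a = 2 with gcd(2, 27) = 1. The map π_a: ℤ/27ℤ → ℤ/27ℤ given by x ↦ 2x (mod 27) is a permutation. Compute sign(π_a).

-1

Trace 19: π^k(19) = [19, 11, 22, 17, 7, 14, 1] for k=0..6.
π_2 has 4 disjoint cycles with lengths [18, 6, 2, 1] on {0,…,26}.
n − c = 27 − 4 = 23; sign = (−1)^23 = -1.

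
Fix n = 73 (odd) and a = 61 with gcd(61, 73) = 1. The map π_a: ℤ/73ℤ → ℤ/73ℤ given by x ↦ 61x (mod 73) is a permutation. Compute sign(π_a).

Trace 61: π^k(61) = [61, 71, 24, 4, 25, 65, 23] for k=0..6.
The orbit structure of x ↦ 61x mod 73: 3 orbits of sizes [36, 36, 1].
73 − 3 = 70 transpositions; sign(π) = (−1)^70 = +1.

+1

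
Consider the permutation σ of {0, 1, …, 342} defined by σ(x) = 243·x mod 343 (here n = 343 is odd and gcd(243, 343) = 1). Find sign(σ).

Orbit of 95 under x↦243x: [95, 104, 233, 24, 1, 243, 53]… (length divides ord_343(243)).
Cycle type of π: 294 + 42 + 6 + 1; total 4 cycles.
sign(π) = (−1)^{n − #cycles} = (−1)^{343−4} = (−1)^339 = -1.

-1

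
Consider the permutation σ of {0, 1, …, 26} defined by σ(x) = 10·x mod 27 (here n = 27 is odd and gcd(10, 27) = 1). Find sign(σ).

+1

Trace 10: π^k(10) = [10, 19, 1] for k=0..2.
Decompose π into cycles: lengths [3, 3, 3, 3, 3, 3, 1, 1, 1, 1, 1, 1, 1, 1, 1] (15 cycles, including the fixed point 0).
With 15 cycles on 27 points, sign = (−1)^{27−15} = +1.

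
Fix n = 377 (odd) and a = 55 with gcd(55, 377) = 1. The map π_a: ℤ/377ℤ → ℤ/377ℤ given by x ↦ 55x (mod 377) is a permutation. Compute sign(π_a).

Orbit of 120 under x↦55x: [120, 191, 326, 211, 295, 14, 16]… (length divides ord_377(55)).
The orbit structure of x ↦ 55x mod 377: 10 orbits of sizes [84, 84, 84, 84, 28, 3, 3, 3, 3, 1].
377 − 10 = 367 transpositions; sign(π) = (−1)^367 = -1.
(55|377)_J = -1 (Zolotarev's lemma cross-check).

-1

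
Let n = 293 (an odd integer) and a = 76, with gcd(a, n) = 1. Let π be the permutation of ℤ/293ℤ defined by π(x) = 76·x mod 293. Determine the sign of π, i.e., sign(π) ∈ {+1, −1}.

-1

Orbit of 258 under x↦76x: [258, 270, 10, 174, 39, 34, 240]… (length divides ord_293(76)).
The orbit structure of x ↦ 76x mod 293: 2 orbits of sizes [292, 1].
2 cycles on 293: each ℓ→(−1)^(ℓ−1), product (−1)^291 = -1.
Via Zolotarev, sign(π_{76}) = (76|293) = -1.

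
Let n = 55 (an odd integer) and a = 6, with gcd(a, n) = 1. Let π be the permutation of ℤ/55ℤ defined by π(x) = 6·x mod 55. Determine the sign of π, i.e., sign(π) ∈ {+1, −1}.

-1

Trace 46: π^k(46) = [46, 1, 6, 36, 51, 31, 21] for k=0..6.
π_6 has 10 disjoint cycles with lengths [10, 10, 10, 10, 10, 1, 1, 1, 1, 1] on {0,…,54}.
With 10 cycles on 55 points, sign = (−1)^{55−10} = -1.
(6|55)_J = -1 (Zolotarev's lemma cross-check).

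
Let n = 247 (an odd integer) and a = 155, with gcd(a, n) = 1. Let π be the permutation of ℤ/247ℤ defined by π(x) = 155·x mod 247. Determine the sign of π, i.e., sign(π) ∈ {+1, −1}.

Orbit of 157 under x↦155x: [157, 129, 235, 116, 196, 246, 92]… (length divides ord_247(155)).
Decompose π into cycles: lengths [18, 18, 18, 18, 18, 18, 18, 18, 18, 18, 18, 18, 18, 2, 2, 2, 2, 2, 2, 1] (20 cycles, including the fixed point 0).
n − c = 247 − 20 = 227; sign = (−1)^227 = -1.
Zolotarev: (155|247) = -1, matching the cycle-count sign.

-1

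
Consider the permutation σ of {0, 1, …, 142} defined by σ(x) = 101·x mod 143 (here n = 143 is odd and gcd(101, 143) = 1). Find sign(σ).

Orbit of 17 under x↦101x: [17, 1, 101, 48, 129, 16, 43]… (length divides ord_143(101)).
Cycle type of π: 30×4 + 10 + 6×2 + 1; total 8 cycles.
n − c = 143 − 8 = 135; sign = (−1)^135 = -1.

-1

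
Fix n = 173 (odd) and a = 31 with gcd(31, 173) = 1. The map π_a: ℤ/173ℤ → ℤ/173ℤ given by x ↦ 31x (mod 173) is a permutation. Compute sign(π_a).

+1

Trace 164: π^k(164) = [164, 67, 1, 31, 96, 35, 47] for k=0..6.
Decompose π into cycles: lengths [86, 86, 1] (3 cycles, including the fixed point 0).
With 3 cycles on 173 points, sign = (−1)^{173−3} = +1.
Check: (31/173) = +1 by Zolotarev.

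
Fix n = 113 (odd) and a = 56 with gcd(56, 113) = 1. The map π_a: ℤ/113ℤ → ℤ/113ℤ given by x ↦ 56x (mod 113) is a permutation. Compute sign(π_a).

Trace 1: π^k(1) = [1, 56, 85, 14, 106, 60, 83] for k=0..6.
Cycle type of π: 28×4 + 1; total 5 cycles.
sign(π) = (−1)^{n − #cycles} = (−1)^{113−5} = (−1)^108 = +1.
(56|113)_J = +1 (Zolotarev's lemma cross-check).

+1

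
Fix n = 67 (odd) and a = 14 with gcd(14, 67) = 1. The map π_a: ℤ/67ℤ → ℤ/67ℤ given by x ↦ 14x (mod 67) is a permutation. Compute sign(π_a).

+1

Start at x=1: 1 → 14 → 62 → 64 → 25 → 15 → 9 → … (one orbit).
Cycle lengths of π_14 on ℤ/67ℤ: [11, 11, 11, 11, 11, 11, 1]; 7 cycles in total.
sign(π) = (−1)^{n − #cycles} = (−1)^{67−7} = (−1)^60 = +1.
(14|67)_J = +1 (Zolotarev's lemma cross-check).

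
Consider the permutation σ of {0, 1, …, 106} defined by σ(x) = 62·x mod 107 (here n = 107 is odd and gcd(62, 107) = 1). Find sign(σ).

Start at x=105: 105 → 90 → 16 → 29 → 86 → 89 → 61 → … (one orbit).
3 cycles of lengths [53, 53, 1].
Σ(ℓ_i−1) = 107−3 = 104; sign = (−1)^104 = +1.
The Jacobi symbol (62|107) = +1 (Zolotarev) agrees.

+1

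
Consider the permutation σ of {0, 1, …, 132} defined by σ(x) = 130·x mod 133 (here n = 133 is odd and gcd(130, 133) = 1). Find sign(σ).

+1

Orbit of 1 under x↦130x: [1, 130, 9, 106, 81, 23, 64]… (length divides ord_133(130)).
17 cycles of lengths [9, 9, 9, 9, 9, 9, 9, 9, 9, 9, 9, 9, 9, 9, 3, 3, 1].
n − c = 133 − 17 = 116; sign = (−1)^116 = +1.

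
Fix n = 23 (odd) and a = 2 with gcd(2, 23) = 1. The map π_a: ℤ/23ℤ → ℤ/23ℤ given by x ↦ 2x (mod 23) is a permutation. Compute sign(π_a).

Start at x=13: 13 → 3 → 6 → 12 → 1 → 2 → 4 → … (one orbit).
3 cycles of lengths [11, 11, 1].
sign(π) = (−1)^{n − #cycles} = (−1)^{23−3} = (−1)^20 = +1.
Check: (2/23) = +1 by Zolotarev.

+1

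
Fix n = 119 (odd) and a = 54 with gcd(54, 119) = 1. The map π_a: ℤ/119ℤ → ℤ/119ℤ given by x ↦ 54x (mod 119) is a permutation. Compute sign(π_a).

Trace 108: π^k(108) = [108, 1, 54, 60, 27, 30, 73] for k=0..6.
5 cycles of lengths [48, 48, 16, 6, 1].
Σ(ℓ_i−1) = 119−5 = 114; sign = (−1)^114 = +1.
Zolotarev: (54|119) = +1, matching the cycle-count sign.

+1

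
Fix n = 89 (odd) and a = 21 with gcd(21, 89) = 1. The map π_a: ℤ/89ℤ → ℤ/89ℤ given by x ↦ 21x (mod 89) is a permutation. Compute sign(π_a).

Trace 69: π^k(69) = [69, 25, 80, 78, 36, 44, 34] for k=0..6.
Decompose π into cycles: lengths [44, 44, 1] (3 cycles, including the fixed point 0).
3 cycles on 89: each ℓ→(−1)^(ℓ−1), product (−1)^86 = +1.

+1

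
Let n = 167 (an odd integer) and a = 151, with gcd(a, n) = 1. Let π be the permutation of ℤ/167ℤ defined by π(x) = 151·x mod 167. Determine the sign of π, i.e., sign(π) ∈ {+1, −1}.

Trace 55: π^k(55) = [55, 122, 52, 3, 119, 100, 70] for k=0..6.
Decompose π into cycles: lengths [166, 1] (2 cycles, including the fixed point 0).
167 − 2 = 165 transpositions; sign(π) = (−1)^165 = -1.
The Jacobi symbol (151|167) = -1 (Zolotarev) agrees.

-1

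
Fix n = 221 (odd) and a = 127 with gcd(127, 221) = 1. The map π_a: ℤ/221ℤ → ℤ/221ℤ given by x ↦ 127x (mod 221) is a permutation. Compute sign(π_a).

Start at x=183: 183 → 36 → 152 → 77 → 55 → 134 → 1 → … (one orbit).
The orbit structure of x ↦ 127x mod 221: 13 orbits of sizes [24, 24, 24, 24, 24, 24, 24, 24, 8, 8, 6, 6, 1].
Σ(ℓ_i−1) = 221−13 = 208; sign = (−1)^208 = +1.

+1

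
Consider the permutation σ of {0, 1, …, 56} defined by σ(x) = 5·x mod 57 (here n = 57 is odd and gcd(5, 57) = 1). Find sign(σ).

Trace 17: π^k(17) = [17, 28, 26, 16, 23, 1, 5] for k=0..6.
Cycle lengths of π_5 on ℤ/57ℤ: [18, 18, 9, 9, 2, 1]; 6 cycles in total.
n − c = 57 − 6 = 51; sign = (−1)^51 = -1.
(5|57)_J = -1 (Zolotarev's lemma cross-check).

-1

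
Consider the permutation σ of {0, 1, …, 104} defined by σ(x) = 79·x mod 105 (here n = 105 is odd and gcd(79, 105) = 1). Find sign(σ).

+1

Orbit of 4 under x↦79x: [4, 1, 79, 46, 64, 16]… (length divides ord_105(79)).
Cycle type of π: 6×12 + 3×6 + 2×6 + 1×3; total 27 cycles.
Σ(ℓ_i−1) = 105−27 = 78; sign = (−1)^78 = +1.
Via Zolotarev, sign(π_{79}) = (79|105) = +1.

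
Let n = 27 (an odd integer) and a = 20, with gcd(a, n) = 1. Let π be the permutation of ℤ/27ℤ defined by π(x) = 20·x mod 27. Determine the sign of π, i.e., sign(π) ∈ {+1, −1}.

-1

Orbit of 1 under x↦20x: [1, 20, 22, 8, 25, 14, 10]… (length divides ord_27(20)).
Decompose π into cycles: lengths [18, 6, 2, 1] (4 cycles, including the fixed point 0).
Σ(ℓ_i−1) = 27−4 = 23; sign = (−1)^23 = -1.
The Jacobi symbol (20|27) = -1 (Zolotarev) agrees.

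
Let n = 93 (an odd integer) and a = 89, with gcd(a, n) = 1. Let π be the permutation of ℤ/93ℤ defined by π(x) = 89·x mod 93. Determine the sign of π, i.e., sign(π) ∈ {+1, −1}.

Trace 1: π^k(1) = [1, 89, 16, 29, 70, 92, 4] for k=0..6.
Cycle type of π: 10×9 + 2 + 1; total 11 cycles.
93 − 11 = 82 transpositions; sign(π) = (−1)^82 = +1.
Zolotarev: (89|93) = +1, matching the cycle-count sign.

+1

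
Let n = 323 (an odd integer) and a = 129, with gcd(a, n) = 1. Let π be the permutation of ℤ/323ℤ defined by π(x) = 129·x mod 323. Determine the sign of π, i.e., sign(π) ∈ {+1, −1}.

+1

Orbit of 147 under x↦129x: [147, 229, 148, 35, 316, 66, 116]… (length divides ord_323(129)).
Decompose π into cycles: lengths [144, 144, 18, 16, 1] (5 cycles, including the fixed point 0).
Σ(ℓ_i−1) = 323−5 = 318; sign = (−1)^318 = +1.
(129|323)_J = +1 (Zolotarev's lemma cross-check).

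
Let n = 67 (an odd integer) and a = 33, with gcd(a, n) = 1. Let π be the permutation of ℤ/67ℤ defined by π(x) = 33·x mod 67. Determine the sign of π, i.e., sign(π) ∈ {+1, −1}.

+1

Orbit of 59 under x↦33x: [59, 4, 65, 1, 33, 17, 25]… (length divides ord_67(33)).
Cycle lengths of π_33 on ℤ/67ℤ: [33, 33, 1]; 3 cycles in total.
Σ(ℓ_i−1) = 67−3 = 64; sign = (−1)^64 = +1.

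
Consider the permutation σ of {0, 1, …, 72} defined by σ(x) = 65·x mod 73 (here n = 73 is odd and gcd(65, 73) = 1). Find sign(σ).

+1

Trace 64: π^k(64) = [64, 72, 8, 9, 1, 65] for k=0..5.
The orbit structure of x ↦ 65x mod 73: 13 orbits of sizes [6, 6, 6, 6, 6, 6, 6, 6, 6, 6, 6, 6, 1].
13 cycles on 73: each ℓ→(−1)^(ℓ−1), product (−1)^60 = +1.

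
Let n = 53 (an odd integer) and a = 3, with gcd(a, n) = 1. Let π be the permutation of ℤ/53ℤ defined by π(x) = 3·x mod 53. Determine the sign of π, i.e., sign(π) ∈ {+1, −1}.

Start at x=26: 26 → 25 → 22 → 13 → 39 → 11 → 33 → … (one orbit).
Cycle type of π: 52 + 1; total 2 cycles.
sign(π) = (−1)^{n − #cycles} = (−1)^{53−2} = (−1)^51 = -1.
Check: (3/53) = -1 by Zolotarev.

-1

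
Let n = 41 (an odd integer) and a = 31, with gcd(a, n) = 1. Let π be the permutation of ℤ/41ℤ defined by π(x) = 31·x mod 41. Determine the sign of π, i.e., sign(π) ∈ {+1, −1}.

+1

Orbit of 40 under x↦31x: [40, 10, 23, 16, 4, 1, 31]… (length divides ord_41(31)).
Cycle type of π: 10×4 + 1; total 5 cycles.
n − c = 41 − 5 = 36; sign = (−1)^36 = +1.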